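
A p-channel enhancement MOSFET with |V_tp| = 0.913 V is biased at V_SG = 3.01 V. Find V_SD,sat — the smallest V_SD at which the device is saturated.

The boundary between triode and saturation is V_SD = V_SG − |V_tp| = V_ov.
V_ov = 3.01 − 0.913 = 2.1 V.

V_SD,sat = 2.10 V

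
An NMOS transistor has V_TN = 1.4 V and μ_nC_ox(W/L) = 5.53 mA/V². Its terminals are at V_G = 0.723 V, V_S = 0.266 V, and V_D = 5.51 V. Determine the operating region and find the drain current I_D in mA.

Cutoff; I_D = 0 mA

V_GS = V_G − V_S = 0.723 − 0.266 = 0.457 V; V_DS = V_D − V_S = 5.51 − 0.266 = 5.24 V.
V_GS = 0.457 V < V_TN = 1.4 V, so the transistor is in cutoff.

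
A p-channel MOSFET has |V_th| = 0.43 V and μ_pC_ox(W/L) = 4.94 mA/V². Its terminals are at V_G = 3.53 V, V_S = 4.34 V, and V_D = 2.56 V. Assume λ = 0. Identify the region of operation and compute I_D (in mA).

Saturation; I_D = 0.357 mA

V_SG = V_S − V_G = 4.34 − 3.53 = 0.81 V; V_SD = V_S − V_D = 4.34 − 2.56 = 1.78 V.
V_ov = V_SG − |V_th| = 0.81 − 0.43 = 0.38 V.
Since V_SD = 1.78 V ≥ V_ov = 0.38 V, the device is in saturation.
I_D = ½ k_p V_ov² = 0.5 × 4.94 × 0.38² = 0.357 mA.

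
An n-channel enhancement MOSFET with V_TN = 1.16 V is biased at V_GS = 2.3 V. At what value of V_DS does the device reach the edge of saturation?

The boundary between triode and saturation is V_DS = V_GS − V_TN = V_ov.
V_ov = 2.3 − 1.16 = 1.14 V.

V_DS,sat = 1.14 V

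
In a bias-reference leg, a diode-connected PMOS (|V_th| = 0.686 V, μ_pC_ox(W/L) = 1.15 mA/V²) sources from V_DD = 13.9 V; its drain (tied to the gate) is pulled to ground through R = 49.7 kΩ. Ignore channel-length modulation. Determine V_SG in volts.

V_SG = 1.35 V

With gate tied to drain, V_SG = V_SD ≥ V_SG − |V_th|, so the device is in saturation.
KCL at the drain: ½ k_p (V_SG − |V_th|)² = (V_DD − V_SG)/R.
Let x = V_SG − 0.686. Then 28.6 x² + x − 13.21 = 0, giving x = 0.663 V (positive root), so V_SG = 1.35 V.
I_D = (V_DD − V_SG)/R = (13.9 − 1.35) / 49.7 = 0.253 mA.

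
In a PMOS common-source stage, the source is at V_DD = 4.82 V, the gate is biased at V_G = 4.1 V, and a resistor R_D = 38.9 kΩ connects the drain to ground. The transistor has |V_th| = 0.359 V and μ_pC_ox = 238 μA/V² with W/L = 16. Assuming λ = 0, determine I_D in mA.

V_SG = V_DD − V_G = 4.82 − 4.1 = 0.72 V, so V_ov = 0.72 − 0.359 = 0.361 V.
k_p = μ_pC_ox · (W/L) = 3.808 mA/V².
Assume saturation: I_D = ½ k_p V_ov² = 0.5 × 3.808 × 0.361² = 0.248 mA, giving V_SD = V_DD − I_D R_D = 4.82 − 0.248 × 38.9 = -4.83 V.
But -4.83 V < V_ov = 0.361 V, so the device is actually in triode.
In triode I_D = k_p[V_ov V_SD − ½ V_SD²] and I_D = (V_DD − V_SD)/R_D. Equating: 74.1 V_SD² − 54.48 V_SD + 4.82 = 0, giving V_SD = 0.103 V (the root below V_ov).
I_D = (4.82 − 0.103) / 38.9 = 0.121 mA.

I_D = 0.121 mA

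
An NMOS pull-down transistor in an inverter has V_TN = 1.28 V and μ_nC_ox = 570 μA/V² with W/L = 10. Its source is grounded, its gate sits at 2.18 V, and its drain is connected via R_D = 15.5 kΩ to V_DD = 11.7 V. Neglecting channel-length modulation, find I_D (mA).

V_GS = V_G = 2.18 V, so V_ov = 2.18 − 1.28 = 0.9 V.
k_n = μ_nC_ox · (W/L) = 5.7 mA/V².
Assume saturation: I_D = ½ k_n V_ov² = 0.5 × 5.7 × 0.9² = 2.31 mA, giving V_DS = V_DD − I_D R_D = 11.7 − 2.31 × 15.5 = -24.1 V.
But -24.1 V < V_ov = 0.9 V, so the device is actually in triode.
In triode I_D = k_n[V_ov V_DS − ½ V_DS²] and I_D = (V_DD − V_DS)/R_D. Equating: 44.2 V_DS² − 80.52 V_DS + 11.7 = 0, giving V_DS = 0.159 V (the root below V_ov).
I_D = (11.7 − 0.159) / 15.5 = 0.745 mA.

I_D = 0.745 mA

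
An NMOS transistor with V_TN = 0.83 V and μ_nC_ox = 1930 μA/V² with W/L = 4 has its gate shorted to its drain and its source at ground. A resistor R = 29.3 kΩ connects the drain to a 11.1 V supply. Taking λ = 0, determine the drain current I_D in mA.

I_D = 0.340 mA

With gate tied to drain, V_GS = V_DS ≥ V_GS − V_TN, so the device is in saturation.
k_n = μ_nC_ox · (W/L) = 7.72 mA/V².
KCL at the drain: ½ k_n (V_GS − V_TN)² = (V_DD − V_GS)/R.
Let x = V_GS − 0.83. Then 113 x² + x − 10.27 = 0, giving x = 0.297 V (positive root), so V_GS = 1.13 V.
I_D = (V_DD − V_GS)/R = (11.1 − 1.13) / 29.3 = 0.34 mA.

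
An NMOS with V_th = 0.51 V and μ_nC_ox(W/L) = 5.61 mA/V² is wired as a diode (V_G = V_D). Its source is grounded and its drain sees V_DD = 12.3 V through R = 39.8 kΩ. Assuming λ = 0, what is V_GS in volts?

With gate tied to drain, V_GS = V_DS ≥ V_GS − V_th, so the device is in saturation.
KCL at the drain: ½ k_n (V_GS − V_th)² = (V_DD − V_GS)/R.
Let x = V_GS − 0.51. Then 112 x² + x − 11.79 = 0, giving x = 0.321 V (positive root), so V_GS = 0.831 V.
I_D = (V_DD − V_GS)/R = (12.3 − 0.831) / 39.8 = 0.288 mA.

V_GS = 0.831 V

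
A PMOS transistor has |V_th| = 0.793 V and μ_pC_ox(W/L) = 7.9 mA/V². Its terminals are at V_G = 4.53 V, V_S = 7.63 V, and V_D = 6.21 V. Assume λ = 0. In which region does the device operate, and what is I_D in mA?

Triode; I_D = 17.9 mA

V_SG = V_S − V_G = 7.63 − 4.53 = 3.1 V; V_SD = V_S − V_D = 7.63 − 6.21 = 1.42 V.
V_ov = V_SG − |V_th| = 3.1 − 0.793 = 2.31 V.
Since V_SD = 1.42 V < V_ov = 2.31 V, the device is in the triode region.
I_D = k_p [V_ov · V_SD − ½ V_SD²] = 7.9 × [2.31 × 1.42 − 0.5 × 1.42²] = 17.9 mA.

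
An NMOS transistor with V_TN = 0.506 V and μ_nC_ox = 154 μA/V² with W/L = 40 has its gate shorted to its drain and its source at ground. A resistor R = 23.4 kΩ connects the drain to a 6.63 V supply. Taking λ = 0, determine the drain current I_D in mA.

I_D = 0.250 mA

With gate tied to drain, V_GS = V_DS ≥ V_GS − V_TN, so the device is in saturation.
k_n = μ_nC_ox · (W/L) = 6.16 mA/V².
KCL at the drain: ½ k_n (V_GS − V_TN)² = (V_DD − V_GS)/R.
Let x = V_GS − 0.506. Then 72.1 x² + x − 6.124 = 0, giving x = 0.285 V (positive root), so V_GS = 0.791 V.
I_D = (V_DD − V_GS)/R = (6.63 − 0.791) / 23.4 = 0.25 mA.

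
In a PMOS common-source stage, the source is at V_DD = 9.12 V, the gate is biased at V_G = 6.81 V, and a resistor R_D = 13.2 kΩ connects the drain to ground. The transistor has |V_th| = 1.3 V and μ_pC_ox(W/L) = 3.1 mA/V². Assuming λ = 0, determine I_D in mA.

V_SG = V_DD − V_G = 9.12 − 6.81 = 2.31 V, so V_ov = 2.31 − 1.3 = 1.01 V.
Assume saturation: I_D = ½ k_p V_ov² = 0.5 × 3.1 × 1.01² = 1.58 mA, giving V_SD = V_DD − I_D R_D = 9.12 − 1.58 × 13.2 = -11.8 V.
But -11.8 V < V_ov = 1.01 V, so the device is actually in triode.
In triode I_D = k_p[V_ov V_SD − ½ V_SD²] and I_D = (V_DD − V_SD)/R_D. Equating: 20.5 V_SD² − 42.33 V_SD + 9.12 = 0, giving V_SD = 0.244 V (the root below V_ov).
I_D = (9.12 − 0.244) / 13.2 = 0.672 mA.

I_D = 0.672 mA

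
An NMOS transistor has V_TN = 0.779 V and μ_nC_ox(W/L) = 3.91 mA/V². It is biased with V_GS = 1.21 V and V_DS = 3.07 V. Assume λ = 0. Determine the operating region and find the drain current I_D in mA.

V_ov = V_GS − V_TN = 1.21 − 0.779 = 0.431 V.
Since V_DS = 3.07 V ≥ V_ov = 0.431 V, the device is in saturation.
I_D = ½ k_n V_ov² = 0.5 × 3.91 × 0.431² = 0.363 mA.

Saturation; I_D = 0.363 mA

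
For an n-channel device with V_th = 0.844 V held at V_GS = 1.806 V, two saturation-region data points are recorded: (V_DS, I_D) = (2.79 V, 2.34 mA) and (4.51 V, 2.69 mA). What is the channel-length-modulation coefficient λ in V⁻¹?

λ = 0.115 V⁻¹

With V_GS fixed, I_D ∝ (1 + λ V_DS) in saturation, so I_D2/I_D1 = (1 + λ V_DS2)/(1 + λ V_DS1).
2.69/2.34 = 1.15 = (1 + 4.51 λ)/(1 + 2.79 λ).
Solving: λ (I_D1 V_DS2 − I_D2 V_DS1) = I_D2 − I_D1, so λ = (2.69 − 2.34) / (2.34 × 4.51 − 2.69 × 2.79) = 0.35 / 3.05 = 0.115 V⁻¹.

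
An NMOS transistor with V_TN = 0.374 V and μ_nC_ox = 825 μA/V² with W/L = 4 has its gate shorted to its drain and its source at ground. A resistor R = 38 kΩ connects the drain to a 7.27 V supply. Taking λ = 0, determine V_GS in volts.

V_GS = 0.698 V

With gate tied to drain, V_GS = V_DS ≥ V_GS − V_TN, so the device is in saturation.
k_n = μ_nC_ox · (W/L) = 3.3 mA/V².
KCL at the drain: ½ k_n (V_GS − V_TN)² = (V_DD − V_GS)/R.
Let x = V_GS − 0.374. Then 62.7 x² + x − 6.896 = 0, giving x = 0.324 V (positive root), so V_GS = 0.698 V.
I_D = (V_DD − V_GS)/R = (7.27 − 0.698) / 38 = 0.173 mA.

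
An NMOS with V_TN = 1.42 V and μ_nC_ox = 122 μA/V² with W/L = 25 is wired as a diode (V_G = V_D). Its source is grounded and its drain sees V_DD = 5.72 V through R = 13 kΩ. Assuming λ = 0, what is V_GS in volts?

V_GS = 1.86 V

With gate tied to drain, V_GS = V_DS ≥ V_GS − V_TN, so the device is in saturation.
k_n = μ_nC_ox · (W/L) = 3.05 mA/V².
KCL at the drain: ½ k_n (V_GS − V_TN)² = (V_DD − V_GS)/R.
Let x = V_GS − 1.42. Then 19.8 x² + x − 4.3 = 0, giving x = 0.441 V (positive root), so V_GS = 1.86 V.
I_D = (V_DD − V_GS)/R = (5.72 − 1.86) / 13 = 0.297 mA.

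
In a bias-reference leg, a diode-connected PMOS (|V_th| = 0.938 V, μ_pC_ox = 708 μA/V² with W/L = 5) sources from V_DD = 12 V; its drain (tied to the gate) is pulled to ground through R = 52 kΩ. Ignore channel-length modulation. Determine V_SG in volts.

V_SG = 1.28 V

With gate tied to drain, V_SG = V_SD ≥ V_SG − |V_th|, so the device is in saturation.
k_p = μ_pC_ox · (W/L) = 3.54 mA/V².
KCL at the drain: ½ k_p (V_SG − |V_th|)² = (V_DD − V_SG)/R.
Let x = V_SG − 0.938. Then 92 x² + x − 11.06 = 0, giving x = 0.341 V (positive root), so V_SG = 1.28 V.
I_D = (V_DD − V_SG)/R = (12 − 1.28) / 52 = 0.206 mA.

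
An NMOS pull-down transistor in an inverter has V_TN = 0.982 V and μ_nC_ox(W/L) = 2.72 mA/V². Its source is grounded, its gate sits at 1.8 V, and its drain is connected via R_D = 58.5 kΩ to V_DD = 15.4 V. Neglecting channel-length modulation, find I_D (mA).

V_GS = V_G = 1.8 V, so V_ov = 1.8 − 0.982 = 0.818 V.
Assume saturation: I_D = ½ k_n V_ov² = 0.5 × 2.72 × 0.818² = 0.91 mA, giving V_DS = V_DD − I_D R_D = 15.4 − 0.91 × 58.5 = -37.8 V.
But -37.8 V < V_ov = 0.818 V, so the device is actually in triode.
In triode I_D = k_n[V_ov V_DS − ½ V_DS²] and I_D = (V_DD − V_DS)/R_D. Equating: 79.6 V_DS² − 131.2 V_DS + 15.4 = 0, giving V_DS = 0.127 V (the root below V_ov).
I_D = (15.4 − 0.127) / 58.5 = 0.261 mA.

I_D = 0.261 mA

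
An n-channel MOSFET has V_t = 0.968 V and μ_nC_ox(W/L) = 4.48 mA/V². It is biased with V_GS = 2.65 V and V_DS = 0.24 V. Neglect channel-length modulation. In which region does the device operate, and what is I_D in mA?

V_ov = V_GS − V_t = 2.65 − 0.968 = 1.68 V.
Since V_DS = 0.24 V < V_ov = 1.68 V, the device is in the triode region.
I_D = k_n [V_ov · V_DS − ½ V_DS²] = 4.48 × [1.68 × 0.24 − 0.5 × 0.24²] = 1.68 mA.

Triode; I_D = 1.68 mA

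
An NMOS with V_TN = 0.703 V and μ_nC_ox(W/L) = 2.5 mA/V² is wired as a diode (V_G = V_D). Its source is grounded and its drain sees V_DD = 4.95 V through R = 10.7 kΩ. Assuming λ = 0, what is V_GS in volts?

V_GS = 1.23 V

With gate tied to drain, V_GS = V_DS ≥ V_GS − V_TN, so the device is in saturation.
KCL at the drain: ½ k_n (V_GS − V_TN)² = (V_DD − V_GS)/R.
Let x = V_GS − 0.703. Then 13.4 x² + x − 4.247 = 0, giving x = 0.527 V (positive root), so V_GS = 1.23 V.
I_D = (V_DD − V_GS)/R = (4.95 − 1.23) / 10.7 = 0.348 mA.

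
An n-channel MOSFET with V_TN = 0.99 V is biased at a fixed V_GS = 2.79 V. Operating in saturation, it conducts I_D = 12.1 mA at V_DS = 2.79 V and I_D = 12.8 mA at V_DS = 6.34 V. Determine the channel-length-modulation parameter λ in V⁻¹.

λ = 0.0171 V⁻¹

With V_GS fixed, I_D ∝ (1 + λ V_DS) in saturation, so I_D2/I_D1 = (1 + λ V_DS2)/(1 + λ V_DS1).
12.8/12.1 = 1.058 = (1 + 6.34 λ)/(1 + 2.79 λ).
Solving: λ (I_D1 V_DS2 − I_D2 V_DS1) = I_D2 − I_D1, so λ = (12.8 − 12.1) / (12.1 × 6.34 − 12.8 × 2.79) = 0.7 / 41 = 0.0171 V⁻¹.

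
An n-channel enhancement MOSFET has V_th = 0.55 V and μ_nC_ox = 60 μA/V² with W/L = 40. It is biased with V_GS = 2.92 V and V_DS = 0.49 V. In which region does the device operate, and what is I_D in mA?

Triode; I_D = 2.50 mA

k_n = μ_nC_ox · (W/L) = 2.4 mA/V².
V_ov = V_GS − V_th = 2.92 − 0.55 = 2.37 V.
Since V_DS = 0.49 V < V_ov = 2.37 V, the device is in the triode region.
I_D = k_n [V_ov · V_DS − ½ V_DS²] = 2.4 × [2.37 × 0.49 − 0.5 × 0.49²] = 2.5 mA.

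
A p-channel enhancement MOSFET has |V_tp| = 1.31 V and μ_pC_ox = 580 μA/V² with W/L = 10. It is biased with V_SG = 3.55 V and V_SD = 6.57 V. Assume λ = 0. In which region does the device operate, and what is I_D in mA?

Saturation; I_D = 14.6 mA

k_p = μ_pC_ox · (W/L) = 5.8 mA/V².
V_ov = V_SG − |V_tp| = 3.55 − 1.31 = 2.24 V.
Since V_SD = 6.57 V ≥ V_ov = 2.24 V, the device is in saturation.
I_D = ½ k_p V_ov² = 0.5 × 5.8 × 2.24² = 14.6 mA.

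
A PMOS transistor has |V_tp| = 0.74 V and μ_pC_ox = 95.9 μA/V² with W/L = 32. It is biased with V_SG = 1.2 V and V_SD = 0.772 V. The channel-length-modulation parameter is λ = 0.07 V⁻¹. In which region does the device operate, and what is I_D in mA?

k_p = μ_pC_ox · (W/L) = 3.069 mA/V².
V_ov = V_SG − |V_tp| = 1.2 − 0.74 = 0.46 V.
Since V_SD = 0.772 V ≥ V_ov = 0.46 V, the device is in saturation.
I_D = ½ k_p V_ov² (1 + λ V_SD) = 0.5 × 3.069 × 0.46² × (1 + 0.07 × 0.772) = 0.342 mA.

Saturation; I_D = 0.342 mA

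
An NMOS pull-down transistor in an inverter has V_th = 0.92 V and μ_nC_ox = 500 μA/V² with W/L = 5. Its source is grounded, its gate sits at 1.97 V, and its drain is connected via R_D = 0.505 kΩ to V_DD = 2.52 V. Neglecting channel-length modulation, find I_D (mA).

V_GS = V_G = 1.97 V, so V_ov = 1.97 − 0.92 = 1.05 V.
k_n = μ_nC_ox · (W/L) = 2.5 mA/V².
Assume saturation: I_D = ½ k_n V_ov² = 0.5 × 2.5 × 1.05² = 1.38 mA, giving V_DS = V_DD − I_D R_D = 2.52 − 1.38 × 0.505 = 1.82 V.
V_DS = 1.82 V ≥ V_ov = 1.05 V, confirming saturation.

I_D = 1.38 mA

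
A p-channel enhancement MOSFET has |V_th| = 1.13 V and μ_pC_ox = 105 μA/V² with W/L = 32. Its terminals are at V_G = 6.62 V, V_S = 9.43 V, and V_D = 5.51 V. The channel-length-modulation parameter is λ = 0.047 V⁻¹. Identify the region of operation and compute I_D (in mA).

V_SG = V_S − V_G = 9.43 − 6.62 = 2.81 V; V_SD = V_S − V_D = 9.43 − 5.51 = 3.92 V.
k_p = μ_pC_ox · (W/L) = 3.36 mA/V².
V_ov = V_SG − |V_th| = 2.81 − 1.13 = 1.68 V.
Since V_SD = 3.92 V ≥ V_ov = 1.68 V, the device is in saturation.
I_D = ½ k_p V_ov² (1 + λ V_SD) = 0.5 × 3.36 × 1.68² × (1 + 0.047 × 3.92) = 5.62 mA.

Saturation; I_D = 5.62 mA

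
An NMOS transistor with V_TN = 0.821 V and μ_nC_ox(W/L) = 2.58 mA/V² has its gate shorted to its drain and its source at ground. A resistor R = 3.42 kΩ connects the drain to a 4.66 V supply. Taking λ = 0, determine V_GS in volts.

With gate tied to drain, V_GS = V_DS ≥ V_GS − V_TN, so the device is in saturation.
KCL at the drain: ½ k_n (V_GS − V_TN)² = (V_DD − V_GS)/R.
Let x = V_GS − 0.821. Then 4.41 x² + x − 3.839 = 0, giving x = 0.826 V (positive root), so V_GS = 1.65 V.
I_D = (V_DD − V_GS)/R = (4.66 − 1.65) / 3.42 = 0.881 mA.

V_GS = 1.65 V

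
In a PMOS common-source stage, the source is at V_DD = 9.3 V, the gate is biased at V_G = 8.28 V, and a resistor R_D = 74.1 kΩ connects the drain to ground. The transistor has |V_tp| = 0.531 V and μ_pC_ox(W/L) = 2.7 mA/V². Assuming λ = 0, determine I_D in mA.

V_SG = V_DD − V_G = 9.3 − 8.28 = 1.02 V, so V_ov = 1.02 − 0.531 = 0.489 V.
Assume saturation: I_D = ½ k_p V_ov² = 0.5 × 2.7 × 0.489² = 0.323 mA, giving V_SD = V_DD − I_D R_D = 9.3 − 0.323 × 74.1 = -14.6 V.
But -14.6 V < V_ov = 0.489 V, so the device is actually in triode.
In triode I_D = k_p[V_ov V_SD − ½ V_SD²] and I_D = (V_DD − V_SD)/R_D. Equating: 100 V_SD² − 98.83 V_SD + 9.3 = 0, giving V_SD = 0.105 V (the root below V_ov).
I_D = (9.3 − 0.105) / 74.1 = 0.124 mA.

I_D = 0.124 mA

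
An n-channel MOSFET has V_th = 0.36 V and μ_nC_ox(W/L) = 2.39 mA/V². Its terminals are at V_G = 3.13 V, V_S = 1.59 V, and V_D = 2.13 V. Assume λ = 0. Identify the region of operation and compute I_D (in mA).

V_GS = V_G − V_S = 3.13 − 1.59 = 1.54 V; V_DS = V_D − V_S = 2.13 − 1.59 = 0.54 V.
V_ov = V_GS − V_th = 1.54 − 0.36 = 1.18 V.
Since V_DS = 0.54 V < V_ov = 1.18 V, the device is in the triode region.
I_D = k_n [V_ov · V_DS − ½ V_DS²] = 2.39 × [1.18 × 0.54 − 0.5 × 0.54²] = 1.17 mA.

Triode; I_D = 1.17 mA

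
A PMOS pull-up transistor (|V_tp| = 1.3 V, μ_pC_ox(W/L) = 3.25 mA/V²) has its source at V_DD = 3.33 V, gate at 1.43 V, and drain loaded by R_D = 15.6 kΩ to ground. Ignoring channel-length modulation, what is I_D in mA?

I_D = 0.206 mA

V_SG = V_DD − V_G = 3.33 − 1.43 = 1.9 V, so V_ov = 1.9 − 1.3 = 0.6 V.
Assume saturation: I_D = ½ k_p V_ov² = 0.5 × 3.25 × 0.6² = 0.585 mA, giving V_SD = V_DD − I_D R_D = 3.33 − 0.585 × 15.6 = -5.8 V.
But -5.8 V < V_ov = 0.6 V, so the device is actually in triode.
In triode I_D = k_p[V_ov V_SD − ½ V_SD²] and I_D = (V_DD − V_SD)/R_D. Equating: 25.3 V_SD² − 31.42 V_SD + 3.33 = 0, giving V_SD = 0.117 V (the root below V_ov).
I_D = (3.33 − 0.117) / 15.6 = 0.206 mA.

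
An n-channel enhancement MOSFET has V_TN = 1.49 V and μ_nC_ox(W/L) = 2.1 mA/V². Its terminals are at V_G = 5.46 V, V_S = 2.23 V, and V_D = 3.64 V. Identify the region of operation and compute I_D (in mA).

V_GS = V_G − V_S = 5.46 − 2.23 = 3.23 V; V_DS = V_D − V_S = 3.64 − 2.23 = 1.41 V.
V_ov = V_GS − V_TN = 3.23 − 1.49 = 1.74 V.
Since V_DS = 1.41 V < V_ov = 1.74 V, the device is in the triode region.
I_D = k_n [V_ov · V_DS − ½ V_DS²] = 2.1 × [1.74 × 1.41 − 0.5 × 1.41²] = 3.06 mA.

Triode; I_D = 3.06 mA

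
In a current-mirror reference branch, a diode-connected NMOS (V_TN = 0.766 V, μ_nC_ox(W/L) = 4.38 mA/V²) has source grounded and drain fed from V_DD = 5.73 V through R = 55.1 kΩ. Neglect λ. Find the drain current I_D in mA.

I_D = 0.0865 mA

With gate tied to drain, V_GS = V_DS ≥ V_GS − V_TN, so the device is in saturation.
KCL at the drain: ½ k_n (V_GS − V_TN)² = (V_DD − V_GS)/R.
Let x = V_GS − 0.766. Then 121 x² + x − 4.964 = 0, giving x = 0.199 V (positive root), so V_GS = 0.965 V.
I_D = (V_DD − V_GS)/R = (5.73 − 0.965) / 55.1 = 0.0865 mA.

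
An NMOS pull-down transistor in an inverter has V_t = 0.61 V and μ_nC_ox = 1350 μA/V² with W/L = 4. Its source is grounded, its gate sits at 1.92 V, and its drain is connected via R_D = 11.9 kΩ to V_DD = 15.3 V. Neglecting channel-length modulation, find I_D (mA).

I_D = 1.27 mA

V_GS = V_G = 1.92 V, so V_ov = 1.92 − 0.61 = 1.31 V.
k_n = μ_nC_ox · (W/L) = 5.4 mA/V².
Assume saturation: I_D = ½ k_n V_ov² = 0.5 × 5.4 × 1.31² = 4.63 mA, giving V_DS = V_DD − I_D R_D = 15.3 − 4.63 × 11.9 = -39.8 V.
But -39.8 V < V_ov = 1.31 V, so the device is actually in triode.
In triode I_D = k_n[V_ov V_DS − ½ V_DS²] and I_D = (V_DD − V_DS)/R_D. Equating: 32.1 V_DS² − 85.18 V_DS + 15.3 = 0, giving V_DS = 0.194 V (the root below V_ov).
I_D = (15.3 − 0.194) / 11.9 = 1.27 mA.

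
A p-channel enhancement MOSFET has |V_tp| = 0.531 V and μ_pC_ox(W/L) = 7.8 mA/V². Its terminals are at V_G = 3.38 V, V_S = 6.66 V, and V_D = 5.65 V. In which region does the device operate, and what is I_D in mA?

V_SG = V_S − V_G = 6.66 − 3.38 = 3.28 V; V_SD = V_S − V_D = 6.66 − 5.65 = 1.01 V.
V_ov = V_SG − |V_tp| = 3.28 − 0.531 = 2.75 V.
Since V_SD = 1.01 V < V_ov = 2.75 V, the device is in the triode region.
I_D = k_p [V_ov · V_SD − ½ V_SD²] = 7.8 × [2.75 × 1.01 − 0.5 × 1.01²] = 17.7 mA.

Triode; I_D = 17.7 mA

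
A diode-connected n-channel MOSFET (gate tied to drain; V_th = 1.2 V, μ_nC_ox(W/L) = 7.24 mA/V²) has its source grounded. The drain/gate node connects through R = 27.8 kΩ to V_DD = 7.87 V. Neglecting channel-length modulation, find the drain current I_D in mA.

With gate tied to drain, V_GS = V_DS ≥ V_GS − V_th, so the device is in saturation.
KCL at the drain: ½ k_n (V_GS − V_th)² = (V_DD − V_GS)/R.
Let x = V_GS − 1.2. Then 101 x² + x − 6.67 = 0, giving x = 0.253 V (positive root), so V_GS = 1.45 V.
I_D = (V_DD − V_GS)/R = (7.87 − 1.45) / 27.8 = 0.231 mA.

I_D = 0.231 mA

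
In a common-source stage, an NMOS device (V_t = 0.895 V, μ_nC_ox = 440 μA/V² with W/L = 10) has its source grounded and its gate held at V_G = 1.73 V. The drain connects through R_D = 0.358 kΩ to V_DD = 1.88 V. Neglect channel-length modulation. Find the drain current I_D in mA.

I_D = 1.53 mA

V_GS = V_G = 1.73 V, so V_ov = 1.73 − 0.895 = 0.835 V.
k_n = μ_nC_ox · (W/L) = 4.4 mA/V².
Assume saturation: I_D = ½ k_n V_ov² = 0.5 × 4.4 × 0.835² = 1.53 mA, giving V_DS = V_DD − I_D R_D = 1.88 − 1.53 × 0.358 = 1.33 V.
V_DS = 1.33 V ≥ V_ov = 0.835 V, confirming saturation.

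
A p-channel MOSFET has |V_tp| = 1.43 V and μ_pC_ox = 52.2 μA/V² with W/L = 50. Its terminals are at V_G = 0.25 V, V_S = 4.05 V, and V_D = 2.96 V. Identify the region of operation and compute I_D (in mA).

V_SG = V_S − V_G = 4.05 − 0.25 = 3.8 V; V_SD = V_S − V_D = 4.05 − 2.96 = 1.09 V.
k_p = μ_pC_ox · (W/L) = 2.61 mA/V².
V_ov = V_SG − |V_tp| = 3.8 − 1.43 = 2.37 V.
Since V_SD = 1.09 V < V_ov = 2.37 V, the device is in the triode region.
I_D = k_p [V_ov · V_SD − ½ V_SD²] = 2.61 × [2.37 × 1.09 − 0.5 × 1.09²] = 5.19 mA.

Triode; I_D = 5.19 mA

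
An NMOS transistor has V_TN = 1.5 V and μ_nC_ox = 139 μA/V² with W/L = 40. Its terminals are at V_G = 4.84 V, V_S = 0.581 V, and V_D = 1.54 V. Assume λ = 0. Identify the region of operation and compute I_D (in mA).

Triode; I_D = 12.2 mA

V_GS = V_G − V_S = 4.84 − 0.581 = 4.26 V; V_DS = V_D − V_S = 1.54 − 0.581 = 0.959 V.
k_n = μ_nC_ox · (W/L) = 5.56 mA/V².
V_ov = V_GS − V_TN = 4.26 − 1.5 = 2.76 V.
Since V_DS = 0.959 V < V_ov = 2.76 V, the device is in the triode region.
I_D = k_n [V_ov · V_DS − ½ V_DS²] = 5.56 × [2.76 × 0.959 − 0.5 × 0.959²] = 12.2 mA.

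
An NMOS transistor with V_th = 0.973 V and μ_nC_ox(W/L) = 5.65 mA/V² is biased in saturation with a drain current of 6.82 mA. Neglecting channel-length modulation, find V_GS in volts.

In saturation I_D = ½ k_n (V_GS − V_th)², so V_GS − V_th = √(2 I_D / k_n) = √(2 × 6.82 / 5.65) = 1.55 V.
V_GS = 0.973 + 1.55 = 2.53 V.

V_GS = 2.53 V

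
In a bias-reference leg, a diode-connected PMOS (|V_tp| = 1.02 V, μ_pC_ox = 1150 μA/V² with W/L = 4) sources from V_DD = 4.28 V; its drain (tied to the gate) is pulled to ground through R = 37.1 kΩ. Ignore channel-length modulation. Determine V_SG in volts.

V_SG = 1.21 V

With gate tied to drain, V_SG = V_SD ≥ V_SG − |V_tp|, so the device is in saturation.
k_p = μ_pC_ox · (W/L) = 4.6 mA/V².
KCL at the drain: ½ k_p (V_SG − |V_tp|)² = (V_DD − V_SG)/R.
Let x = V_SG − 1.02. Then 85.3 x² + x − 3.26 = 0, giving x = 0.19 V (positive root), so V_SG = 1.21 V.
I_D = (V_DD − V_SG)/R = (4.28 − 1.21) / 37.1 = 0.0828 mA.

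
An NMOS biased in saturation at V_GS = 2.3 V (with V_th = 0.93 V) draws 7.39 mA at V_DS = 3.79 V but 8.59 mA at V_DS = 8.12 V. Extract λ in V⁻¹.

λ = 0.0437 V⁻¹

With V_GS fixed, I_D ∝ (1 + λ V_DS) in saturation, so I_D2/I_D1 = (1 + λ V_DS2)/(1 + λ V_DS1).
8.59/7.39 = 1.162 = (1 + 8.12 λ)/(1 + 3.79 λ).
Solving: λ (I_D1 V_DS2 − I_D2 V_DS1) = I_D2 − I_D1, so λ = (8.59 − 7.39) / (7.39 × 8.12 − 8.59 × 3.79) = 1.2 / 27.5 = 0.0437 V⁻¹.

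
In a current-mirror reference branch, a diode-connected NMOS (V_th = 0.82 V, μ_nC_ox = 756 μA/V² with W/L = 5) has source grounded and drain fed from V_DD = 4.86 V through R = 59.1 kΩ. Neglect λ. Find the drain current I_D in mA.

I_D = 0.0652 mA

With gate tied to drain, V_GS = V_DS ≥ V_GS − V_th, so the device is in saturation.
k_n = μ_nC_ox · (W/L) = 3.78 mA/V².
KCL at the drain: ½ k_n (V_GS − V_th)² = (V_DD − V_GS)/R.
Let x = V_GS − 0.82. Then 112 x² + x − 4.04 = 0, giving x = 0.186 V (positive root), so V_GS = 1.01 V.
I_D = (V_DD − V_GS)/R = (4.86 − 1.01) / 59.1 = 0.0652 mA.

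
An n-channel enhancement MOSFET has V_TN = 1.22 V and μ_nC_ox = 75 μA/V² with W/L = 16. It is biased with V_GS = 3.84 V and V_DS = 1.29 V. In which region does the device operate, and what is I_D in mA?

Triode; I_D = 3.06 mA

k_n = μ_nC_ox · (W/L) = 1.2 mA/V².
V_ov = V_GS − V_TN = 3.84 − 1.22 = 2.62 V.
Since V_DS = 1.29 V < V_ov = 2.62 V, the device is in the triode region.
I_D = k_n [V_ov · V_DS − ½ V_DS²] = 1.2 × [2.62 × 1.29 − 0.5 × 1.29²] = 3.06 mA.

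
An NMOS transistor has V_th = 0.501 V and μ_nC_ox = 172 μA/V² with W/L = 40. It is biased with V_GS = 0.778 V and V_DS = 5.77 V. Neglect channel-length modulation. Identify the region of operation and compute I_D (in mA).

Saturation; I_D = 0.264 mA

k_n = μ_nC_ox · (W/L) = 6.88 mA/V².
V_ov = V_GS − V_th = 0.778 − 0.501 = 0.277 V.
Since V_DS = 5.77 V ≥ V_ov = 0.277 V, the device is in saturation.
I_D = ½ k_n V_ov² = 0.5 × 6.88 × 0.277² = 0.264 mA.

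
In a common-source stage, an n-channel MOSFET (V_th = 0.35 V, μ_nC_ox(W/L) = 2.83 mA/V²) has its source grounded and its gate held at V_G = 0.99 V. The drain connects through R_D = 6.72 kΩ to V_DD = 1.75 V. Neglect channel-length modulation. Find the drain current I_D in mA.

V_GS = V_G = 0.99 V, so V_ov = 0.99 − 0.35 = 0.64 V.
Assume saturation: I_D = ½ k_n V_ov² = 0.5 × 2.83 × 0.64² = 0.58 mA, giving V_DS = V_DD − I_D R_D = 1.75 − 0.58 × 6.72 = -2.14 V.
But -2.14 V < V_ov = 0.64 V, so the device is actually in triode.
In triode I_D = k_n[V_ov V_DS − ½ V_DS²] and I_D = (V_DD − V_DS)/R_D. Equating: 9.51 V_DS² − 13.17 V_DS + 1.75 = 0, giving V_DS = 0.149 V (the root below V_ov).
I_D = (1.75 − 0.149) / 6.72 = 0.238 mA.

I_D = 0.238 mA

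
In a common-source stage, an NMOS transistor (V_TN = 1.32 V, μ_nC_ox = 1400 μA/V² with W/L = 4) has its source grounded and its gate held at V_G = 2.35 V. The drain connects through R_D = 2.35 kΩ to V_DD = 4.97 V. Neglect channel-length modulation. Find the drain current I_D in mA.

I_D = 1.94 mA

V_GS = V_G = 2.35 V, so V_ov = 2.35 − 1.32 = 1.03 V.
k_n = μ_nC_ox · (W/L) = 5.6 mA/V².
Assume saturation: I_D = ½ k_n V_ov² = 0.5 × 5.6 × 1.03² = 2.97 mA, giving V_DS = V_DD − I_D R_D = 4.97 − 2.97 × 2.35 = -2.01 V.
But -2.01 V < V_ov = 1.03 V, so the device is actually in triode.
In triode I_D = k_n[V_ov V_DS − ½ V_DS²] and I_D = (V_DD − V_DS)/R_D. Equating: 6.58 V_DS² − 14.55 V_DS + 4.97 = 0, giving V_DS = 0.422 V (the root below V_ov).
I_D = (4.97 − 0.422) / 2.35 = 1.94 mA.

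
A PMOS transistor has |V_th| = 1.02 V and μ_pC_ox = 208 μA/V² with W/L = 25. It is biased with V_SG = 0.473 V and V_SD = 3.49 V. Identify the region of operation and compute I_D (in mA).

Cutoff; I_D = 0 mA

V_SG = 0.473 V < |V_th| = 1.02 V, so the transistor is in cutoff.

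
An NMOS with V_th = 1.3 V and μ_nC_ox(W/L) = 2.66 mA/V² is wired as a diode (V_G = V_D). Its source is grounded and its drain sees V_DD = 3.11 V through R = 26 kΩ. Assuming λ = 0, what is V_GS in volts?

With gate tied to drain, V_GS = V_DS ≥ V_GS − V_th, so the device is in saturation.
KCL at the drain: ½ k_n (V_GS − V_th)² = (V_DD − V_GS)/R.
Let x = V_GS − 1.3. Then 34.6 x² + x − 1.81 = 0, giving x = 0.215 V (positive root), so V_GS = 1.51 V.
I_D = (V_DD − V_GS)/R = (3.11 − 1.51) / 26 = 0.0614 mA.

V_GS = 1.51 V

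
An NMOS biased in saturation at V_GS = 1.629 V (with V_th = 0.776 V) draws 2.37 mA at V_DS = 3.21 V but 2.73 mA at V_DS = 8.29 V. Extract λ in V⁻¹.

λ = 0.0331 V⁻¹

With V_GS fixed, I_D ∝ (1 + λ V_DS) in saturation, so I_D2/I_D1 = (1 + λ V_DS2)/(1 + λ V_DS1).
2.73/2.37 = 1.152 = (1 + 8.29 λ)/(1 + 3.21 λ).
Solving: λ (I_D1 V_DS2 − I_D2 V_DS1) = I_D2 − I_D1, so λ = (2.73 − 2.37) / (2.37 × 8.29 − 2.73 × 3.21) = 0.36 / 10.9 = 0.0331 V⁻¹.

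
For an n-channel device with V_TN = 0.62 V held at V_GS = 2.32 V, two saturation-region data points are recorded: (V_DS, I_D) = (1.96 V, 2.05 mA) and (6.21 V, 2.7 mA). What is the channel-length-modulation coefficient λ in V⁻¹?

λ = 0.0874 V⁻¹

With V_GS fixed, I_D ∝ (1 + λ V_DS) in saturation, so I_D2/I_D1 = (1 + λ V_DS2)/(1 + λ V_DS1).
2.7/2.05 = 1.317 = (1 + 6.21 λ)/(1 + 1.96 λ).
Solving: λ (I_D1 V_DS2 − I_D2 V_DS1) = I_D2 − I_D1, so λ = (2.7 − 2.05) / (2.05 × 6.21 − 2.7 × 1.96) = 0.65 / 7.44 = 0.0874 V⁻¹.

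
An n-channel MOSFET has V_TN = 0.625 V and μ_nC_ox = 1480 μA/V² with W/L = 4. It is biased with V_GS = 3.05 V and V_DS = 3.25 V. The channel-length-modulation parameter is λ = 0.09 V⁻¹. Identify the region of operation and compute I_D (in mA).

k_n = μ_nC_ox · (W/L) = 5.92 mA/V².
V_ov = V_GS − V_TN = 3.05 − 0.625 = 2.42 V.
Since V_DS = 3.25 V ≥ V_ov = 2.42 V, the device is in saturation.
I_D = ½ k_n V_ov² (1 + λ V_DS) = 0.5 × 5.92 × 2.42² × (1 + 0.09 × 3.25) = 22.5 mA.

Saturation; I_D = 22.5 mA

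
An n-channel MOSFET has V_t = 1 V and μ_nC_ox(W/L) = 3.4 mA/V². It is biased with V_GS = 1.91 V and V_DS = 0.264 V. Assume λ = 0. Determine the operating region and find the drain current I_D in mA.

Triode; I_D = 0.698 mA

V_ov = V_GS − V_t = 1.91 − 1 = 0.91 V.
Since V_DS = 0.264 V < V_ov = 0.91 V, the device is in the triode region.
I_D = k_n [V_ov · V_DS − ½ V_DS²] = 3.4 × [0.91 × 0.264 − 0.5 × 0.264²] = 0.698 mA.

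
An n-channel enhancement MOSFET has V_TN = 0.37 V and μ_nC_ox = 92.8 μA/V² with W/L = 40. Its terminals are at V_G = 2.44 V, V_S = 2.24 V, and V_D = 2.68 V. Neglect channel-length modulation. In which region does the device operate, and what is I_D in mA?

Cutoff; I_D = 0 mA

V_GS = V_G − V_S = 2.44 − 2.24 = 0.2 V; V_DS = V_D − V_S = 2.68 − 2.24 = 0.44 V.
V_GS = 0.2 V < V_TN = 0.37 V, so the transistor is in cutoff.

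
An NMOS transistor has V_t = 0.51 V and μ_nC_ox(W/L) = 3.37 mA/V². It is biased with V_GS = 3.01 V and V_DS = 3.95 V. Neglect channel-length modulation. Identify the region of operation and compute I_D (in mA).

Saturation; I_D = 10.5 mA

V_ov = V_GS − V_t = 3.01 − 0.51 = 2.5 V.
Since V_DS = 3.95 V ≥ V_ov = 2.5 V, the device is in saturation.
I_D = ½ k_n V_ov² = 0.5 × 3.37 × 2.5² = 10.5 mA.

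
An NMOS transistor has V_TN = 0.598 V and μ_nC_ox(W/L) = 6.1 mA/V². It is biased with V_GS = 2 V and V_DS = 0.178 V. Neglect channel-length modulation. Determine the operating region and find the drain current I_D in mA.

V_ov = V_GS − V_TN = 2 − 0.598 = 1.4 V.
Since V_DS = 0.178 V < V_ov = 1.4 V, the device is in the triode region.
I_D = k_n [V_ov · V_DS − ½ V_DS²] = 6.1 × [1.4 × 0.178 − 0.5 × 0.178²] = 1.43 mA.

Triode; I_D = 1.43 mA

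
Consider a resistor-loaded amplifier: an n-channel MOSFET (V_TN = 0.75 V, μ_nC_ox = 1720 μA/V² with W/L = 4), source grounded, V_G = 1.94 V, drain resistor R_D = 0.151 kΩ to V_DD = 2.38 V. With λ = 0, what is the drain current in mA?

V_GS = V_G = 1.94 V, so V_ov = 1.94 − 0.75 = 1.19 V.
k_n = μ_nC_ox · (W/L) = 6.88 mA/V².
Assume saturation: I_D = ½ k_n V_ov² = 0.5 × 6.88 × 1.19² = 4.87 mA, giving V_DS = V_DD − I_D R_D = 2.38 − 4.87 × 0.151 = 1.64 V.
V_DS = 1.64 V ≥ V_ov = 1.19 V, confirming saturation.

I_D = 4.87 mA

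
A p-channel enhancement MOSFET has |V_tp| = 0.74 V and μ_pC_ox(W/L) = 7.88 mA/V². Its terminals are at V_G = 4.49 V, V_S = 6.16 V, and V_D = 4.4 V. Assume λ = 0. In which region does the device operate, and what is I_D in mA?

V_SG = V_S − V_G = 6.16 − 4.49 = 1.67 V; V_SD = V_S − V_D = 6.16 − 4.4 = 1.76 V.
V_ov = V_SG − |V_tp| = 1.67 − 0.74 = 0.93 V.
Since V_SD = 1.76 V ≥ V_ov = 0.93 V, the device is in saturation.
I_D = ½ k_p V_ov² = 0.5 × 7.88 × 0.93² = 3.41 mA.

Saturation; I_D = 3.41 mA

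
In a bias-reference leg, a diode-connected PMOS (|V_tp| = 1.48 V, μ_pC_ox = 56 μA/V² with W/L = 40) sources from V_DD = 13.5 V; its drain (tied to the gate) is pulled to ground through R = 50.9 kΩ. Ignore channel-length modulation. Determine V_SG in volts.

V_SG = 1.93 V

With gate tied to drain, V_SG = V_SD ≥ V_SG − |V_tp|, so the device is in saturation.
k_p = μ_pC_ox · (W/L) = 2.24 mA/V².
KCL at the drain: ½ k_p (V_SG − |V_tp|)² = (V_DD − V_SG)/R.
Let x = V_SG − 1.48. Then 57 x² + x − 12.02 = 0, giving x = 0.45 V (positive root), so V_SG = 1.93 V.
I_D = (V_DD − V_SG)/R = (13.5 − 1.93) / 50.9 = 0.227 mA.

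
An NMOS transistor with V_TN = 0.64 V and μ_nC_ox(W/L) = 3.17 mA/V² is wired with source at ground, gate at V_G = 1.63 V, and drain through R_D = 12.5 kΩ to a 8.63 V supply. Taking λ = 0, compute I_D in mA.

V_GS = V_G = 1.63 V, so V_ov = 1.63 − 0.64 = 0.99 V.
Assume saturation: I_D = ½ k_n V_ov² = 0.5 × 3.17 × 0.99² = 1.55 mA, giving V_DS = V_DD − I_D R_D = 8.63 − 1.55 × 12.5 = -10.8 V.
But -10.8 V < V_ov = 0.99 V, so the device is actually in triode.
In triode I_D = k_n[V_ov V_DS − ½ V_DS²] and I_D = (V_DD − V_DS)/R_D. Equating: 19.8 V_DS² − 40.23 V_DS + 8.63 = 0, giving V_DS = 0.244 V (the root below V_ov).
I_D = (8.63 − 0.244) / 12.5 = 0.671 mA.

I_D = 0.671 mA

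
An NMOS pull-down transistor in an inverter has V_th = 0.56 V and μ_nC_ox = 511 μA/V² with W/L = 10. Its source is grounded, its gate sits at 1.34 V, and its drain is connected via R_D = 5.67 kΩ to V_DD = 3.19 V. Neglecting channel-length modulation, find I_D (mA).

V_GS = V_G = 1.34 V, so V_ov = 1.34 − 0.56 = 0.78 V.
k_n = μ_nC_ox · (W/L) = 5.11 mA/V².
Assume saturation: I_D = ½ k_n V_ov² = 0.5 × 5.11 × 0.78² = 1.55 mA, giving V_DS = V_DD − I_D R_D = 3.19 − 1.55 × 5.67 = -5.62 V.
But -5.62 V < V_ov = 0.78 V, so the device is actually in triode.
In triode I_D = k_n[V_ov V_DS − ½ V_DS²] and I_D = (V_DD − V_DS)/R_D. Equating: 14.5 V_DS² − 23.6 V_DS + 3.19 = 0, giving V_DS = 0.149 V (the root below V_ov).
I_D = (3.19 − 0.149) / 5.67 = 0.536 mA.

I_D = 0.536 mA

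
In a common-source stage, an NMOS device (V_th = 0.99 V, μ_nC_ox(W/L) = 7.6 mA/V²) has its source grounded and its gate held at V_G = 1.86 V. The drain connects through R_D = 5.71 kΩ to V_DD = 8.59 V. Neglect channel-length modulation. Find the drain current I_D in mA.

I_D = 1.46 mA

V_GS = V_G = 1.86 V, so V_ov = 1.86 − 0.99 = 0.87 V.
Assume saturation: I_D = ½ k_n V_ov² = 0.5 × 7.6 × 0.87² = 2.88 mA, giving V_DS = V_DD − I_D R_D = 8.59 − 2.88 × 5.71 = -7.83 V.
But -7.83 V < V_ov = 0.87 V, so the device is actually in triode.
In triode I_D = k_n[V_ov V_DS − ½ V_DS²] and I_D = (V_DD − V_DS)/R_D. Equating: 21.7 V_DS² − 38.75 V_DS + 8.59 = 0, giving V_DS = 0.259 V (the root below V_ov).
I_D = (8.59 − 0.259) / 5.71 = 1.46 mA.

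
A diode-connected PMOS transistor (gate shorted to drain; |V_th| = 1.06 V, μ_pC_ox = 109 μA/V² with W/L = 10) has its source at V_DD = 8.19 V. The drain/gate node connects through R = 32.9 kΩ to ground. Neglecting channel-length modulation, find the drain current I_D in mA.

With gate tied to drain, V_SG = V_SD ≥ V_SG − |V_th|, so the device is in saturation.
k_p = μ_pC_ox · (W/L) = 1.09 mA/V².
KCL at the drain: ½ k_p (V_SG − |V_th|)² = (V_DD − V_SG)/R.
Let x = V_SG − 1.06. Then 17.9 x² + x − 7.13 = 0, giving x = 0.603 V (positive root), so V_SG = 1.66 V.
I_D = (V_DD − V_SG)/R = (8.19 − 1.66) / 32.9 = 0.198 mA.

I_D = 0.198 mA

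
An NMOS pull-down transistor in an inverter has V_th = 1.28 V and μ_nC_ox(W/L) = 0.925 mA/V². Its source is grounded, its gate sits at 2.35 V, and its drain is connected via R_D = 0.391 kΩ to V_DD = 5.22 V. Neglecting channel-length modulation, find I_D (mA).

I_D = 0.530 mA

V_GS = V_G = 2.35 V, so V_ov = 2.35 − 1.28 = 1.07 V.
Assume saturation: I_D = ½ k_n V_ov² = 0.5 × 0.925 × 1.07² = 0.53 mA, giving V_DS = V_DD − I_D R_D = 5.22 − 0.53 × 0.391 = 5.01 V.
V_DS = 5.01 V ≥ V_ov = 1.07 V, confirming saturation.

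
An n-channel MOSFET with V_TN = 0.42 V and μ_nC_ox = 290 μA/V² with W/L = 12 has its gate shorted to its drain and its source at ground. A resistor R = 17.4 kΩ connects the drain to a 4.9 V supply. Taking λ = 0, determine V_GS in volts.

With gate tied to drain, V_GS = V_DS ≥ V_GS − V_TN, so the device is in saturation.
k_n = μ_nC_ox · (W/L) = 3.48 mA/V².
KCL at the drain: ½ k_n (V_GS − V_TN)² = (V_DD − V_GS)/R.
Let x = V_GS − 0.42. Then 30.3 x² + x − 4.48 = 0, giving x = 0.369 V (positive root), so V_GS = 0.789 V.
I_D = (V_DD − V_GS)/R = (4.9 − 0.789) / 17.4 = 0.236 mA.

V_GS = 0.789 V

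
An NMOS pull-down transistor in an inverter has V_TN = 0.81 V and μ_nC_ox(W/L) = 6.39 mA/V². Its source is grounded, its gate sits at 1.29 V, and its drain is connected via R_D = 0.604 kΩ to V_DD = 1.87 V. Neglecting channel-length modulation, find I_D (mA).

V_GS = V_G = 1.29 V, so V_ov = 1.29 − 0.81 = 0.48 V.
Assume saturation: I_D = ½ k_n V_ov² = 0.5 × 6.39 × 0.48² = 0.736 mA, giving V_DS = V_DD − I_D R_D = 1.87 − 0.736 × 0.604 = 1.43 V.
V_DS = 1.43 V ≥ V_ov = 0.48 V, confirming saturation.

I_D = 0.736 mA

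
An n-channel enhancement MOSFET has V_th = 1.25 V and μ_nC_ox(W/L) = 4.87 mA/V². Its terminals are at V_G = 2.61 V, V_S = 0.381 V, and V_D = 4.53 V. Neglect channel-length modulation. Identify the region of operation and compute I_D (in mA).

V_GS = V_G − V_S = 2.61 − 0.381 = 2.23 V; V_DS = V_D − V_S = 4.53 − 0.381 = 4.15 V.
V_ov = V_GS − V_th = 2.23 − 1.25 = 0.979 V.
Since V_DS = 4.15 V ≥ V_ov = 0.979 V, the device is in saturation.
I_D = ½ k_n V_ov² = 0.5 × 4.87 × 0.979² = 2.33 mA.

Saturation; I_D = 2.33 mA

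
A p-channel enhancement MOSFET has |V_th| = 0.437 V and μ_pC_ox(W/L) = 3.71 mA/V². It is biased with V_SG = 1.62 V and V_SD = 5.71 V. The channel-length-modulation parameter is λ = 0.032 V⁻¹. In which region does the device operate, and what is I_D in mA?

Saturation; I_D = 3.07 mA

V_ov = V_SG − |V_th| = 1.62 − 0.437 = 1.18 V.
Since V_SD = 5.71 V ≥ V_ov = 1.18 V, the device is in saturation.
I_D = ½ k_p V_ov² (1 + λ V_SD) = 0.5 × 3.71 × 1.18² × (1 + 0.032 × 5.71) = 3.07 mA.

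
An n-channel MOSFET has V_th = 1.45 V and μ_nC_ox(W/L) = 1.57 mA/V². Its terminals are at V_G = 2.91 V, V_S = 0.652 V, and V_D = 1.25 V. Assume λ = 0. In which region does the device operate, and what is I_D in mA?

V_GS = V_G − V_S = 2.91 − 0.652 = 2.26 V; V_DS = V_D − V_S = 1.25 − 0.652 = 0.598 V.
V_ov = V_GS − V_th = 2.26 − 1.45 = 0.808 V.
Since V_DS = 0.598 V < V_ov = 0.808 V, the device is in the triode region.
I_D = k_n [V_ov · V_DS − ½ V_DS²] = 1.57 × [0.808 × 0.598 − 0.5 × 0.598²] = 0.478 mA.

Triode; I_D = 0.478 mA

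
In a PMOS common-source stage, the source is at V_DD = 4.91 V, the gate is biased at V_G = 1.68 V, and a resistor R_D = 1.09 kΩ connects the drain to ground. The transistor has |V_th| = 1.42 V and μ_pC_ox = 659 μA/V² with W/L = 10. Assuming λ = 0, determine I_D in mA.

I_D = 4.15 mA

V_SG = V_DD − V_G = 4.91 − 1.68 = 3.23 V, so V_ov = 3.23 − 1.42 = 1.81 V.
k_p = μ_pC_ox · (W/L) = 6.59 mA/V².
Assume saturation: I_D = ½ k_p V_ov² = 0.5 × 6.59 × 1.81² = 10.8 mA, giving V_SD = V_DD − I_D R_D = 4.91 − 10.8 × 1.09 = -6.86 V.
But -6.86 V < V_ov = 1.81 V, so the device is actually in triode.
In triode I_D = k_p[V_ov V_SD − ½ V_SD²] and I_D = (V_DD − V_SD)/R_D. Equating: 3.59 V_SD² − 14 V_SD + 4.91 = 0, giving V_SD = 0.39 V (the root below V_ov).
I_D = (4.91 − 0.39) / 1.09 = 4.15 mA.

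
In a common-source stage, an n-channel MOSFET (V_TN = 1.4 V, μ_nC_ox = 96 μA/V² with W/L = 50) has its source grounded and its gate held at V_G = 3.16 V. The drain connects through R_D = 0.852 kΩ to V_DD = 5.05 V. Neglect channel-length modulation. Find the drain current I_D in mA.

V_GS = V_G = 3.16 V, so V_ov = 3.16 − 1.4 = 1.76 V.
k_n = μ_nC_ox · (W/L) = 4.8 mA/V².
Assume saturation: I_D = ½ k_n V_ov² = 0.5 × 4.8 × 1.76² = 7.43 mA, giving V_DS = V_DD − I_D R_D = 5.05 − 7.43 × 0.852 = -1.28 V.
But -1.28 V < V_ov = 1.76 V, so the device is actually in triode.
In triode I_D = k_n[V_ov V_DS − ½ V_DS²] and I_D = (V_DD − V_DS)/R_D. Equating: 2.04 V_DS² − 8.198 V_DS + 5.05 = 0, giving V_DS = 0.76 V (the root below V_ov).
I_D = (5.05 − 0.76) / 0.852 = 5.04 mA.

I_D = 5.04 mA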